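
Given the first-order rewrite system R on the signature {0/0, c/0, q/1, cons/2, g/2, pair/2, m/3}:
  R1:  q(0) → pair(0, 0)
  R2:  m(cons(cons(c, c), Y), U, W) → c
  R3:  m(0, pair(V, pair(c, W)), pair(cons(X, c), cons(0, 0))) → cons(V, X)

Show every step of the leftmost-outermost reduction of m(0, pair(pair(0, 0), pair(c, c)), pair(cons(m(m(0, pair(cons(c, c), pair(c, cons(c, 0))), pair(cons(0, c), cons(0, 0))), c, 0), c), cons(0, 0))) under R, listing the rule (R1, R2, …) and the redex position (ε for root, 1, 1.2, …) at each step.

1. m(0, pair(pair(0, 0), pair(c, c)), pair(cons(m(m(0, pair(cons(c, c), pair(c, cons(c, 0))), pair(cons(0, c), cons(0, 0))), c, 0), c), cons(0, 0)))  →  cons(pair(0, 0), m(m(0, pair(cons(c, c), pair(c, cons(c, 0))), pair(cons(0, c), cons(0, 0))), c, 0))   [R3 at ε]
2. cons(pair(0, 0), m(m(0, pair(cons(c, c), pair(c, cons(c, 0))), pair(cons(0, c), cons(0, 0))), c, 0))  →  cons(pair(0, 0), m(cons(cons(c, c), 0), c, 0))   [R3 at 2.1]
3. cons(pair(0, 0), m(cons(cons(c, c), 0), c, 0))  →  cons(pair(0, 0), c)   [R2 at 2]

cons(pair(0, 0), c)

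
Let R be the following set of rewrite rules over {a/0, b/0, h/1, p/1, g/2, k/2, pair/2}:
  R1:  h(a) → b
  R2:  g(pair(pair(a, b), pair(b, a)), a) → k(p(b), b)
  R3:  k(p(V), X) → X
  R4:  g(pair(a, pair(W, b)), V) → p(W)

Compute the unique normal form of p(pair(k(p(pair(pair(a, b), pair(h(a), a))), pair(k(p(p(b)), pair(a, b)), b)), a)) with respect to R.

1. p(pair(k(p(pair(pair(a, b), pair(h(a), a))), pair(k(p(p(b)), pair(a, b)), b)), a))  →  p(pair(pair(k(p(p(b)), pair(a, b)), b), a))   [R3 at 1.1]
2. p(pair(pair(k(p(p(b)), pair(a, b)), b), a))  →  p(pair(pair(pair(a, b), b), a))   [R3 at 1.1.1]

p(pair(pair(pair(a, b), b), a))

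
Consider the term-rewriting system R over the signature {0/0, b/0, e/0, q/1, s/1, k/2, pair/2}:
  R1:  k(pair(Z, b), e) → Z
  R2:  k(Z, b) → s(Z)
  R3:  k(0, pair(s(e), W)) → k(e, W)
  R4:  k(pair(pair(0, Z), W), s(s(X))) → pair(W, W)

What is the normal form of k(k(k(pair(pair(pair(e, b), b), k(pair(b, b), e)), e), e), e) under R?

1. k(k(k(pair(pair(pair(e, b), b), k(pair(b, b), e)), e), e), e)  →  k(k(k(pair(pair(pair(e, b), b), b), e), e), e)   [R1 at 1.1.1.2]
2. k(k(k(pair(pair(pair(e, b), b), b), e), e), e)  →  k(k(pair(pair(e, b), b), e), e)   [R1 at 1.1]
3. k(k(pair(pair(e, b), b), e), e)  →  k(pair(e, b), e)   [R1 at 1]
4. k(pair(e, b), e)  →  e   [R1 at ε]

e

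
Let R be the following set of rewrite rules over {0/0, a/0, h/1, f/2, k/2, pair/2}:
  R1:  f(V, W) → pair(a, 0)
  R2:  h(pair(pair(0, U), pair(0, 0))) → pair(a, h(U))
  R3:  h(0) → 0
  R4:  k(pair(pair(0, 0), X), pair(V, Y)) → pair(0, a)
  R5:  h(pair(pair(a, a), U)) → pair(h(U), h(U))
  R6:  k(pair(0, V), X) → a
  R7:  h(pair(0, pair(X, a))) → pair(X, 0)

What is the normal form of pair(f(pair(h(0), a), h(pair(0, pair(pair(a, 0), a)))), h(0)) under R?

pair(pair(a, 0), 0)

1. pair(f(pair(h(0), a), h(pair(0, pair(pair(a, 0), a)))), h(0))  →  pair(pair(a, 0), h(0))   [R1 at 1]
2. pair(pair(a, 0), h(0))  →  pair(pair(a, 0), 0)   [R3 at 2]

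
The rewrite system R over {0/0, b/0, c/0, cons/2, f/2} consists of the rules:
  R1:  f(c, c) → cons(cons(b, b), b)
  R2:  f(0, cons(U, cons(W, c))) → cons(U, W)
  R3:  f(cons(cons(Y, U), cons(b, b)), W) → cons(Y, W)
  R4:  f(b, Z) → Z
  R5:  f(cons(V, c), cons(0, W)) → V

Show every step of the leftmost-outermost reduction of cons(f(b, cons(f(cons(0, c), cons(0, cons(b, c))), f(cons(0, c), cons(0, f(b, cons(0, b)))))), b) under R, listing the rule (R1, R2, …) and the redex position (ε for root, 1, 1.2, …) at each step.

1. cons(f(b, cons(f(cons(0, c), cons(0, cons(b, c))), f(cons(0, c), cons(0, f(b, cons(0, b)))))), b)  →  cons(cons(f(cons(0, c), cons(0, cons(b, c))), f(cons(0, c), cons(0, f(b, cons(0, b))))), b)   [R4 at 1]
2. cons(cons(f(cons(0, c), cons(0, cons(b, c))), f(cons(0, c), cons(0, f(b, cons(0, b))))), b)  →  cons(cons(0, f(cons(0, c), cons(0, f(b, cons(0, b))))), b)   [R5 at 1.1]
3. cons(cons(0, f(cons(0, c), cons(0, f(b, cons(0, b))))), b)  →  cons(cons(0, 0), b)   [R5 at 1.2]

cons(cons(0, 0), b)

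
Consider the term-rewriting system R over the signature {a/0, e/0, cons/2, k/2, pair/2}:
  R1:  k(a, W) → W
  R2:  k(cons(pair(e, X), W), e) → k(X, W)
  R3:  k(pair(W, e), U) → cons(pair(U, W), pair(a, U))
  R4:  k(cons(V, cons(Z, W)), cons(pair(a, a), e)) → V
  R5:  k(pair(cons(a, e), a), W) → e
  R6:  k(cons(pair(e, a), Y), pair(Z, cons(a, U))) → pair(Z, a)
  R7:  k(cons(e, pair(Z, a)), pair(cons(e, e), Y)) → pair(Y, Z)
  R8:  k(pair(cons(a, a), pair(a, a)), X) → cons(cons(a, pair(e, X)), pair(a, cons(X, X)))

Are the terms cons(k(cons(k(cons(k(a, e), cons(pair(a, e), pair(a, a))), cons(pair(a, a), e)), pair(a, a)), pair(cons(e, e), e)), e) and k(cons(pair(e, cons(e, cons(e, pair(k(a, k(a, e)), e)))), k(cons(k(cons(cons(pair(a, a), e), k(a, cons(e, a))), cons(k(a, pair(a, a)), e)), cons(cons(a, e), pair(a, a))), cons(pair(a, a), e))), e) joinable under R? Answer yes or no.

no — NF(t₁) = cons(pair(e, a), e), NF(t₂) = e

Reduce t₁ = cons(k(cons(k(cons(k(a, e), cons(pair(a, e), pair(a, a))), cons(pair(a, a), e)), pair(a, a)), pair(cons(e, e), e)), e):
1. cons(k(cons(k(cons(k(a, e), cons(pair(a, e), pair(a, a))), cons(pair(a, a), e)), pair(a, a)), pair(cons(e, e), e)), e)  →  cons(k(cons(k(a, e), pair(a, a)), pair(cons(e, e), e)), e)   [R4 at 1.1.1]
2. cons(k(cons(k(a, e), pair(a, a)), pair(cons(e, e), e)), e)  →  cons(k(cons(e, pair(a, a)), pair(cons(e, e), e)), e)   [R1 at 1.1.1]
3. cons(k(cons(e, pair(a, a)), pair(cons(e, e), e)), e)  →  cons(pair(e, a), e)   [R7 at 1]

Reduce t₂ = k(cons(pair(e, cons(e, cons(e, pair(k(a, k(a, e)), e)))), k(cons(k(cons(cons(pair(a, a), e), k(a, cons(e, a))), cons(k(a, pair(a, a)), e)), cons(cons(a, e), pair(a, a))), cons(pair(a, a), e))), e):
1. k(cons(pair(e, cons(e, cons(e, pair(k(a, k(a, e)), e)))), k(cons(k(cons(cons(pair(a, a), e), k(a, cons(e, a))), cons(k(a, pair(a, a)), e)), cons(cons(a, e), pair(a, a))), cons(pair(a, a), e))), e)  →  k(cons(e, cons(e, pair(k(a, k(a, e)), e))), k(cons(k(cons(cons(pair(a, a), e), k(a, cons(e, a))), cons(k(a, pair(a, a)), e)), cons(cons(a, e), pair(a, a))), cons(pair(a, a), e)))   [R2 at ε]
2. k(cons(e, cons(e, pair(k(a, k(a, e)), e))), k(cons(k(cons(cons(pair(a, a), e), k(a, cons(e, a))), cons(k(a, pair(a, a)), e)), cons(cons(a, e), pair(a, a))), cons(pair(a, a), e)))  →  k(cons(e, cons(e, pair(k(a, e), e))), k(cons(k(cons(cons(pair(a, a), e), k(a, cons(e, a))), cons(k(a, pair(a, a)), e)), cons(cons(a, e), pair(a, a))), cons(pair(a, a), e)))   [R1 at 1.2.2.1]
3. k(cons(e, cons(e, pair(k(a, e), e))), k(cons(k(cons(cons(pair(a, a), e), k(a, cons(e, a))), cons(k(a, pair(a, a)), e)), cons(cons(a, e), pair(a, a))), cons(pair(a, a), e)))  →  k(cons(e, cons(e, pair(e, e))), k(cons(k(cons(cons(pair(a, a), e), k(a, cons(e, a))), cons(k(a, pair(a, a)), e)), cons(cons(a, e), pair(a, a))), cons(pair(a, a), e)))   [R1 at 1.2.2.1]
4. k(cons(e, cons(e, pair(e, e))), k(cons(k(cons(cons(pair(a, a), e), k(a, cons(e, a))), cons(k(a, pair(a, a)), e)), cons(cons(a, e), pair(a, a))), cons(pair(a, a), e)))  →  k(cons(e, cons(e, pair(e, e))), k(cons(cons(pair(a, a), e), k(a, cons(e, a))), cons(k(a, pair(a, a)), e)))   [R4 at 2]
5. k(cons(e, cons(e, pair(e, e))), k(cons(cons(pair(a, a), e), k(a, cons(e, a))), cons(k(a, pair(a, a)), e)))  →  k(cons(e, cons(e, pair(e, e))), k(cons(cons(pair(a, a), e), cons(e, a)), cons(k(a, pair(a, a)), e)))   [R1 at 2.1.2]
6. k(cons(e, cons(e, pair(e, e))), k(cons(cons(pair(a, a), e), cons(e, a)), cons(k(a, pair(a, a)), e)))  →  k(cons(e, cons(e, pair(e, e))), k(cons(cons(pair(a, a), e), cons(e, a)), cons(pair(a, a), e)))   [R1 at 2.2.1]
7. k(cons(e, cons(e, pair(e, e))), k(cons(cons(pair(a, a), e), cons(e, a)), cons(pair(a, a), e)))  →  k(cons(e, cons(e, pair(e, e))), cons(pair(a, a), e))   [R4 at 2]
8. k(cons(e, cons(e, pair(e, e))), cons(pair(a, a), e))  →  e   [R4 at ε]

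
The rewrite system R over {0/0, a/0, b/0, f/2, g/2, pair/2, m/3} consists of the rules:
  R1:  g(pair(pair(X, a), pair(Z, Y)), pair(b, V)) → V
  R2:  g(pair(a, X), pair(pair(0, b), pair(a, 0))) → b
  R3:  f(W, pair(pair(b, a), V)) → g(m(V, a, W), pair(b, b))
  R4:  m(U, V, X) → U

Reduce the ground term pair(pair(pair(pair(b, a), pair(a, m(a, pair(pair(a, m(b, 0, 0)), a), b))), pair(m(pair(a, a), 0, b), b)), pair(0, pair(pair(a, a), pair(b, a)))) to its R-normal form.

pair(pair(pair(pair(b, a), pair(a, a)), pair(pair(a, a), b)), pair(0, pair(pair(a, a), pair(b, a))))

1. pair(pair(pair(pair(b, a), pair(a, m(a, pair(pair(a, m(b, 0, 0)), a), b))), pair(m(pair(a, a), 0, b), b)), pair(0, pair(pair(a, a), pair(b, a))))  →  pair(pair(pair(pair(b, a), pair(a, a)), pair(m(pair(a, a), 0, b), b)), pair(0, pair(pair(a, a), pair(b, a))))   [R4 at 1.1.2.2]
2. pair(pair(pair(pair(b, a), pair(a, a)), pair(m(pair(a, a), 0, b), b)), pair(0, pair(pair(a, a), pair(b, a))))  →  pair(pair(pair(pair(b, a), pair(a, a)), pair(pair(a, a), b)), pair(0, pair(pair(a, a), pair(b, a))))   [R4 at 1.2.1]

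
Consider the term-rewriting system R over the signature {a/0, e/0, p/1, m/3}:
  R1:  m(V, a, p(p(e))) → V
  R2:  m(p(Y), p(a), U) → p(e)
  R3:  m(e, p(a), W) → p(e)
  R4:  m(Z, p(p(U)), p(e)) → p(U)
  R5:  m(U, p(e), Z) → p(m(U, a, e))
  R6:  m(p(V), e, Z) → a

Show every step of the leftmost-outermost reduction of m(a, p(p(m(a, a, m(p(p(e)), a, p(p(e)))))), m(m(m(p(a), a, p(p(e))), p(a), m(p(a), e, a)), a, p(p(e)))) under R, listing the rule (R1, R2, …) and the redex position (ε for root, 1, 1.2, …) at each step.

p(a)

1. m(a, p(p(m(a, a, m(p(p(e)), a, p(p(e)))))), m(m(m(p(a), a, p(p(e))), p(a), m(p(a), e, a)), a, p(p(e))))  →  m(a, p(p(m(a, a, p(p(e))))), m(m(m(p(a), a, p(p(e))), p(a), m(p(a), e, a)), a, p(p(e))))   [R1 at 2.1.1.3]
2. m(a, p(p(m(a, a, p(p(e))))), m(m(m(p(a), a, p(p(e))), p(a), m(p(a), e, a)), a, p(p(e))))  →  m(a, p(p(a)), m(m(m(p(a), a, p(p(e))), p(a), m(p(a), e, a)), a, p(p(e))))   [R1 at 2.1.1]
3. m(a, p(p(a)), m(m(m(p(a), a, p(p(e))), p(a), m(p(a), e, a)), a, p(p(e))))  →  m(a, p(p(a)), m(m(p(a), a, p(p(e))), p(a), m(p(a), e, a)))   [R1 at 3]
4. m(a, p(p(a)), m(m(p(a), a, p(p(e))), p(a), m(p(a), e, a)))  →  m(a, p(p(a)), m(p(a), p(a), m(p(a), e, a)))   [R1 at 3.1]
5. m(a, p(p(a)), m(p(a), p(a), m(p(a), e, a)))  →  m(a, p(p(a)), p(e))   [R2 at 3]
6. m(a, p(p(a)), p(e))  →  p(a)   [R4 at ε]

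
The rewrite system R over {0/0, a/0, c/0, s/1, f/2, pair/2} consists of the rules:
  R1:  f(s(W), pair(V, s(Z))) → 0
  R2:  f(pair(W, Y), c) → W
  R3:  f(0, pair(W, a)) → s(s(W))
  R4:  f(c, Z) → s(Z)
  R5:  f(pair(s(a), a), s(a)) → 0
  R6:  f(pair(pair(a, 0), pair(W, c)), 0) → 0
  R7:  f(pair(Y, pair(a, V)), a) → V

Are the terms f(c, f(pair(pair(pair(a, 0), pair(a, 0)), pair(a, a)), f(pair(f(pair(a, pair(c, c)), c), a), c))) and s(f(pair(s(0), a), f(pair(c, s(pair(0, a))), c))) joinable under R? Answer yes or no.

no — NF(t₁) = s(a), NF(t₂) = s(s(0))

Reduce t₁ = f(c, f(pair(pair(pair(a, 0), pair(a, 0)), pair(a, a)), f(pair(f(pair(a, pair(c, c)), c), a), c))):
1. f(c, f(pair(pair(pair(a, 0), pair(a, 0)), pair(a, a)), f(pair(f(pair(a, pair(c, c)), c), a), c)))  →  s(f(pair(pair(pair(a, 0), pair(a, 0)), pair(a, a)), f(pair(f(pair(a, pair(c, c)), c), a), c)))   [R4 at ε]
2. s(f(pair(pair(pair(a, 0), pair(a, 0)), pair(a, a)), f(pair(f(pair(a, pair(c, c)), c), a), c)))  →  s(f(pair(pair(pair(a, 0), pair(a, 0)), pair(a, a)), f(pair(a, pair(c, c)), c)))   [R2 at 1.2]
3. s(f(pair(pair(pair(a, 0), pair(a, 0)), pair(a, a)), f(pair(a, pair(c, c)), c)))  →  s(f(pair(pair(pair(a, 0), pair(a, 0)), pair(a, a)), a))   [R2 at 1.2]
4. s(f(pair(pair(pair(a, 0), pair(a, 0)), pair(a, a)), a))  →  s(a)   [R7 at 1]

Reduce t₂ = s(f(pair(s(0), a), f(pair(c, s(pair(0, a))), c))):
1. s(f(pair(s(0), a), f(pair(c, s(pair(0, a))), c)))  →  s(f(pair(s(0), a), c))   [R2 at 1.2]
2. s(f(pair(s(0), a), c))  →  s(s(0))   [R2 at 1]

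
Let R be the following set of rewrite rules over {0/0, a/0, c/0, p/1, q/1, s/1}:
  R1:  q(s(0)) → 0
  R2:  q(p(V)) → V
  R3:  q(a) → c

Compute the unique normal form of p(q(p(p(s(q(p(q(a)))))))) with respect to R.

p(p(s(c)))

1. p(q(p(p(s(q(p(q(a))))))))  →  p(p(s(q(p(q(a))))))   [R2 at 1]
2. p(p(s(q(p(q(a))))))  →  p(p(s(q(a))))   [R2 at 1.1.1]
3. p(p(s(q(a))))  →  p(p(s(c)))   [R3 at 1.1.1]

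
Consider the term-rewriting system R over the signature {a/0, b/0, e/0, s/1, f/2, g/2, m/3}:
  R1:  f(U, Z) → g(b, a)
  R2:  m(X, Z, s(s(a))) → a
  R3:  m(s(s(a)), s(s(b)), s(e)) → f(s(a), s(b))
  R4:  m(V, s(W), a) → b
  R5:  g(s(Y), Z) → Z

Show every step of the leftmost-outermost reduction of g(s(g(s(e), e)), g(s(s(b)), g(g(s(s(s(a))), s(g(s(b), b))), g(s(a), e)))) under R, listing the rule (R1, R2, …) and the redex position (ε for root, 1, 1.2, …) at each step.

e

1. g(s(g(s(e), e)), g(s(s(b)), g(g(s(s(s(a))), s(g(s(b), b))), g(s(a), e))))  →  g(s(s(b)), g(g(s(s(s(a))), s(g(s(b), b))), g(s(a), e)))   [R5 at ε]
2. g(s(s(b)), g(g(s(s(s(a))), s(g(s(b), b))), g(s(a), e)))  →  g(g(s(s(s(a))), s(g(s(b), b))), g(s(a), e))   [R5 at ε]
3. g(g(s(s(s(a))), s(g(s(b), b))), g(s(a), e))  →  g(s(g(s(b), b)), g(s(a), e))   [R5 at 1]
4. g(s(g(s(b), b)), g(s(a), e))  →  g(s(a), e)   [R5 at ε]
5. g(s(a), e)  →  e   [R5 at ε]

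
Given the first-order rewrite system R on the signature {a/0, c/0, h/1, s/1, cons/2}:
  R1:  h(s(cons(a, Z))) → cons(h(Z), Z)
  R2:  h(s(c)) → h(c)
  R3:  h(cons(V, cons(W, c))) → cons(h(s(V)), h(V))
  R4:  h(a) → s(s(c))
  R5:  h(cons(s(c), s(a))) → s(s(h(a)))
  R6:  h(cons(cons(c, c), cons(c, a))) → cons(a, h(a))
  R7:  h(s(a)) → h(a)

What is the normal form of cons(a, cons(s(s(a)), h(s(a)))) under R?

1. cons(a, cons(s(s(a)), h(s(a))))  →  cons(a, cons(s(s(a)), h(a)))   [R7 at 2.2]
2. cons(a, cons(s(s(a)), h(a)))  →  cons(a, cons(s(s(a)), s(s(c))))   [R4 at 2.2]

cons(a, cons(s(s(a)), s(s(c))))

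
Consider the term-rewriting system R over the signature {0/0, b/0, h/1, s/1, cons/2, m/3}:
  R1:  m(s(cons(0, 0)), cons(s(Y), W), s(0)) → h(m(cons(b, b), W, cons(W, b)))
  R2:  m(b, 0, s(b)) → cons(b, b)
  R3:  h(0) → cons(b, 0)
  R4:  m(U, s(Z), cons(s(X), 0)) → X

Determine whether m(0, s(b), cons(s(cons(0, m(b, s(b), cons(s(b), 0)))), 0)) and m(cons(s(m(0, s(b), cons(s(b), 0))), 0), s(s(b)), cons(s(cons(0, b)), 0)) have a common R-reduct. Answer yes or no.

Reduce t₁ = m(0, s(b), cons(s(cons(0, m(b, s(b), cons(s(b), 0)))), 0)):
1. m(0, s(b), cons(s(cons(0, m(b, s(b), cons(s(b), 0)))), 0))  →  cons(0, m(b, s(b), cons(s(b), 0)))   [R4 at ε]
2. cons(0, m(b, s(b), cons(s(b), 0)))  →  cons(0, b)   [R4 at 2]

Reduce t₂ = m(cons(s(m(0, s(b), cons(s(b), 0))), 0), s(s(b)), cons(s(cons(0, b)), 0)):
1. m(cons(s(m(0, s(b), cons(s(b), 0))), 0), s(s(b)), cons(s(cons(0, b)), 0))  →  cons(0, b)   [R4 at ε]

yes — NF(t₁) = cons(0, b), NF(t₂) = cons(0, b)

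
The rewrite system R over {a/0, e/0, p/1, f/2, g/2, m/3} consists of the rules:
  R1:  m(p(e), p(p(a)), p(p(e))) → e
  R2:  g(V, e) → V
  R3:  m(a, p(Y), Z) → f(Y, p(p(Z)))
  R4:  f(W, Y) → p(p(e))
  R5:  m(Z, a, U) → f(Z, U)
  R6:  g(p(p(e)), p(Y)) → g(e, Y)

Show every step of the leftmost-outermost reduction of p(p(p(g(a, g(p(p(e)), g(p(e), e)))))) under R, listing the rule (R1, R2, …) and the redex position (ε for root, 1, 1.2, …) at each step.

p(p(p(a)))

1. p(p(p(g(a, g(p(p(e)), g(p(e), e))))))  →  p(p(p(g(a, g(p(p(e)), p(e))))))   [R2 at 1.1.1.2.2]
2. p(p(p(g(a, g(p(p(e)), p(e))))))  →  p(p(p(g(a, g(e, e)))))   [R6 at 1.1.1.2]
3. p(p(p(g(a, g(e, e)))))  →  p(p(p(g(a, e))))   [R2 at 1.1.1.2]
4. p(p(p(g(a, e))))  →  p(p(p(a)))   [R2 at 1.1.1]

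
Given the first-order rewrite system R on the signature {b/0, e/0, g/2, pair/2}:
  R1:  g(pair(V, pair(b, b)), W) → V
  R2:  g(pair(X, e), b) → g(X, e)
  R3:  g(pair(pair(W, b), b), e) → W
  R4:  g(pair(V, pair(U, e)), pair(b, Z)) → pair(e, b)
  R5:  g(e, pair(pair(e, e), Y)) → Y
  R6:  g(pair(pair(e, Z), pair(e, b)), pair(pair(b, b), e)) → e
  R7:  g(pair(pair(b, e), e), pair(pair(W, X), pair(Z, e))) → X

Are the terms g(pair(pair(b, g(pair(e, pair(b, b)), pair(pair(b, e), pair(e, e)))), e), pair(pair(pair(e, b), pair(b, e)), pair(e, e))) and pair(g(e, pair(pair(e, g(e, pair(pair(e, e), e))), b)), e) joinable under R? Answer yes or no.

yes — NF(t₁) = pair(b, e), NF(t₂) = pair(b, e)

Reduce t₁ = g(pair(pair(b, g(pair(e, pair(b, b)), pair(pair(b, e), pair(e, e)))), e), pair(pair(pair(e, b), pair(b, e)), pair(e, e))):
1. g(pair(pair(b, g(pair(e, pair(b, b)), pair(pair(b, e), pair(e, e)))), e), pair(pair(pair(e, b), pair(b, e)), pair(e, e)))  →  g(pair(pair(b, e), e), pair(pair(pair(e, b), pair(b, e)), pair(e, e)))   [R1 at 1.1.2]
2. g(pair(pair(b, e), e), pair(pair(pair(e, b), pair(b, e)), pair(e, e)))  →  pair(b, e)   [R7 at ε]

Reduce t₂ = pair(g(e, pair(pair(e, g(e, pair(pair(e, e), e))), b)), e):
1. pair(g(e, pair(pair(e, g(e, pair(pair(e, e), e))), b)), e)  →  pair(g(e, pair(pair(e, e), b)), e)   [R5 at 1.2.1.2]
2. pair(g(e, pair(pair(e, e), b)), e)  →  pair(b, e)   [R5 at 1]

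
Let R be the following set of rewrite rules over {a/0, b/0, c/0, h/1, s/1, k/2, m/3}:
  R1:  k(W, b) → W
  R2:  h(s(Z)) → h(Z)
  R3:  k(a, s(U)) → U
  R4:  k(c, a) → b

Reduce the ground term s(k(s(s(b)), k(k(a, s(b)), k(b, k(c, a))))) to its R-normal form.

1. s(k(s(s(b)), k(k(a, s(b)), k(b, k(c, a)))))  →  s(k(s(s(b)), k(b, k(b, k(c, a)))))   [R3 at 1.2.1]
2. s(k(s(s(b)), k(b, k(b, k(c, a)))))  →  s(k(s(s(b)), k(b, k(b, b))))   [R4 at 1.2.2.2]
3. s(k(s(s(b)), k(b, k(b, b))))  →  s(k(s(s(b)), k(b, b)))   [R1 at 1.2.2]
4. s(k(s(s(b)), k(b, b)))  →  s(k(s(s(b)), b))   [R1 at 1.2]
5. s(k(s(s(b)), b))  →  s(s(s(b)))   [R1 at 1]

s(s(s(b)))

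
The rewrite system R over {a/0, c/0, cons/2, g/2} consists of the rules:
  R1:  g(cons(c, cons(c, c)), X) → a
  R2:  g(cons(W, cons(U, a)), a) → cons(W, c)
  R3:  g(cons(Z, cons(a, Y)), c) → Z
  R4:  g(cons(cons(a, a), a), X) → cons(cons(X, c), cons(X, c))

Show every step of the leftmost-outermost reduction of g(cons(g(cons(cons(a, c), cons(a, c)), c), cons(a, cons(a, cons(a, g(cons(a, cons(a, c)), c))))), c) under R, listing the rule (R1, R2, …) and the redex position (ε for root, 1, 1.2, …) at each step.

1. g(cons(g(cons(cons(a, c), cons(a, c)), c), cons(a, cons(a, cons(a, g(cons(a, cons(a, c)), c))))), c)  →  g(cons(cons(a, c), cons(a, c)), c)   [R3 at ε]
2. g(cons(cons(a, c), cons(a, c)), c)  →  cons(a, c)   [R3 at ε]

cons(a, c)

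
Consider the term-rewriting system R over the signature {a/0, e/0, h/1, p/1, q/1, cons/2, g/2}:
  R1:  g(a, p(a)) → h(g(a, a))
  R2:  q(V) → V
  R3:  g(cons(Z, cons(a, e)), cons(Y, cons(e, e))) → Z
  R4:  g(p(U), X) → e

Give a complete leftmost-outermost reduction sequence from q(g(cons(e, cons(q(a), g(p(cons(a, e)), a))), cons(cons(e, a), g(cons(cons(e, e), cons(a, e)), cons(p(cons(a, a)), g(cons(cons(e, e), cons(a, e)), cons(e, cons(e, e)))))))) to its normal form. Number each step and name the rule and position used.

e

1. q(g(cons(e, cons(q(a), g(p(cons(a, e)), a))), cons(cons(e, a), g(cons(cons(e, e), cons(a, e)), cons(p(cons(a, a)), g(cons(cons(e, e), cons(a, e)), cons(e, cons(e, e))))))))  →  g(cons(e, cons(q(a), g(p(cons(a, e)), a))), cons(cons(e, a), g(cons(cons(e, e), cons(a, e)), cons(p(cons(a, a)), g(cons(cons(e, e), cons(a, e)), cons(e, cons(e, e)))))))   [R2 at ε]
2. g(cons(e, cons(q(a), g(p(cons(a, e)), a))), cons(cons(e, a), g(cons(cons(e, e), cons(a, e)), cons(p(cons(a, a)), g(cons(cons(e, e), cons(a, e)), cons(e, cons(e, e)))))))  →  g(cons(e, cons(a, g(p(cons(a, e)), a))), cons(cons(e, a), g(cons(cons(e, e), cons(a, e)), cons(p(cons(a, a)), g(cons(cons(e, e), cons(a, e)), cons(e, cons(e, e)))))))   [R2 at 1.2.1]
3. g(cons(e, cons(a, g(p(cons(a, e)), a))), cons(cons(e, a), g(cons(cons(e, e), cons(a, e)), cons(p(cons(a, a)), g(cons(cons(e, e), cons(a, e)), cons(e, cons(e, e)))))))  →  g(cons(e, cons(a, e)), cons(cons(e, a), g(cons(cons(e, e), cons(a, e)), cons(p(cons(a, a)), g(cons(cons(e, e), cons(a, e)), cons(e, cons(e, e)))))))   [R4 at 1.2.2]
4. g(cons(e, cons(a, e)), cons(cons(e, a), g(cons(cons(e, e), cons(a, e)), cons(p(cons(a, a)), g(cons(cons(e, e), cons(a, e)), cons(e, cons(e, e)))))))  →  g(cons(e, cons(a, e)), cons(cons(e, a), g(cons(cons(e, e), cons(a, e)), cons(p(cons(a, a)), cons(e, e)))))   [R3 at 2.2.2.2]
5. g(cons(e, cons(a, e)), cons(cons(e, a), g(cons(cons(e, e), cons(a, e)), cons(p(cons(a, a)), cons(e, e)))))  →  g(cons(e, cons(a, e)), cons(cons(e, a), cons(e, e)))   [R3 at 2.2]
6. g(cons(e, cons(a, e)), cons(cons(e, a), cons(e, e)))  →  e   [R3 at ε]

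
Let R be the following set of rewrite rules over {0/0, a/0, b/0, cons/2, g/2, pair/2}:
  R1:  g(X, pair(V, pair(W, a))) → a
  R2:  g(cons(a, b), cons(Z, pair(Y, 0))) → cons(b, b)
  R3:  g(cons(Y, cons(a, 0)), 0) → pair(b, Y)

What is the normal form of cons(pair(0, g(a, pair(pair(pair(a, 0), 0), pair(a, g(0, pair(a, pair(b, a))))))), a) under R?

cons(pair(0, a), a)

1. cons(pair(0, g(a, pair(pair(pair(a, 0), 0), pair(a, g(0, pair(a, pair(b, a))))))), a)  →  cons(pair(0, g(a, pair(pair(pair(a, 0), 0), pair(a, a)))), a)   [R1 at 1.2.2.2.2]
2. cons(pair(0, g(a, pair(pair(pair(a, 0), 0), pair(a, a)))), a)  →  cons(pair(0, a), a)   [R1 at 1.2]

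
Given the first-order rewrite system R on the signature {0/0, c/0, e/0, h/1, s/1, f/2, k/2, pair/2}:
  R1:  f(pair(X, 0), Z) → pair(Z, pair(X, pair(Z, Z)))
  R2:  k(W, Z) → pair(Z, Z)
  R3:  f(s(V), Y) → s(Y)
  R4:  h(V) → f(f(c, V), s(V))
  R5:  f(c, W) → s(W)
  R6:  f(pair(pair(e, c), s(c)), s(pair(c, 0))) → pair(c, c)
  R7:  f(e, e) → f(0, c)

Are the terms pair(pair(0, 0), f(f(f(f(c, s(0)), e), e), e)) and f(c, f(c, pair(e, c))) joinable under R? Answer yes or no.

Reduce t₁ = pair(pair(0, 0), f(f(f(f(c, s(0)), e), e), e)):
1. pair(pair(0, 0), f(f(f(f(c, s(0)), e), e), e))  →  pair(pair(0, 0), f(f(f(s(s(0)), e), e), e))   [R5 at 2.1.1.1]
2. pair(pair(0, 0), f(f(f(s(s(0)), e), e), e))  →  pair(pair(0, 0), f(f(s(e), e), e))   [R3 at 2.1.1]
3. pair(pair(0, 0), f(f(s(e), e), e))  →  pair(pair(0, 0), f(s(e), e))   [R3 at 2.1]
4. pair(pair(0, 0), f(s(e), e))  →  pair(pair(0, 0), s(e))   [R3 at 2]

Reduce t₂ = f(c, f(c, pair(e, c))):
1. f(c, f(c, pair(e, c)))  →  s(f(c, pair(e, c)))   [R5 at ε]
2. s(f(c, pair(e, c)))  →  s(s(pair(e, c)))   [R5 at 1]

no — NF(t₁) = pair(pair(0, 0), s(e)), NF(t₂) = s(s(pair(e, c)))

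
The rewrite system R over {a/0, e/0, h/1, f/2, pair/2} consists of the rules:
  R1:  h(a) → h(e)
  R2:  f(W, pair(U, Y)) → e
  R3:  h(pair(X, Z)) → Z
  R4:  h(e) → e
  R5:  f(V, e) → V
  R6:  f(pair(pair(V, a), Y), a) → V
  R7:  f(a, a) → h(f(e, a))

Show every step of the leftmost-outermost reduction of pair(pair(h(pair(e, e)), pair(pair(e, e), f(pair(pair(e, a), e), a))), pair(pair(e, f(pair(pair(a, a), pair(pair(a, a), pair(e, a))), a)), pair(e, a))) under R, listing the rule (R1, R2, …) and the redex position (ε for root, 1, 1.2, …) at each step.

pair(pair(e, pair(pair(e, e), e)), pair(pair(e, a), pair(e, a)))

1. pair(pair(h(pair(e, e)), pair(pair(e, e), f(pair(pair(e, a), e), a))), pair(pair(e, f(pair(pair(a, a), pair(pair(a, a), pair(e, a))), a)), pair(e, a)))  →  pair(pair(e, pair(pair(e, e), f(pair(pair(e, a), e), a))), pair(pair(e, f(pair(pair(a, a), pair(pair(a, a), pair(e, a))), a)), pair(e, a)))   [R3 at 1.1]
2. pair(pair(e, pair(pair(e, e), f(pair(pair(e, a), e), a))), pair(pair(e, f(pair(pair(a, a), pair(pair(a, a), pair(e, a))), a)), pair(e, a)))  →  pair(pair(e, pair(pair(e, e), e)), pair(pair(e, f(pair(pair(a, a), pair(pair(a, a), pair(e, a))), a)), pair(e, a)))   [R6 at 1.2.2]
3. pair(pair(e, pair(pair(e, e), e)), pair(pair(e, f(pair(pair(a, a), pair(pair(a, a), pair(e, a))), a)), pair(e, a)))  →  pair(pair(e, pair(pair(e, e), e)), pair(pair(e, a), pair(e, a)))   [R6 at 2.1.2]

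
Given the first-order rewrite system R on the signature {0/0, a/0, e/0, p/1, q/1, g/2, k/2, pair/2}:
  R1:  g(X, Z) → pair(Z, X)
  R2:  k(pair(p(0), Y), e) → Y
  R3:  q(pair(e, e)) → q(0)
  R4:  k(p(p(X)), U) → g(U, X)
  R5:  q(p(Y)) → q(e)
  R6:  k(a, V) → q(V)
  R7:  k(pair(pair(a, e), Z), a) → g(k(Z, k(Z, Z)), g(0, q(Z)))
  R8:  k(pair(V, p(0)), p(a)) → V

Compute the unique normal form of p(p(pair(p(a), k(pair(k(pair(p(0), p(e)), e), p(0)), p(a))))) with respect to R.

p(p(pair(p(a), p(e))))

1. p(p(pair(p(a), k(pair(k(pair(p(0), p(e)), e), p(0)), p(a)))))  →  p(p(pair(p(a), k(pair(p(0), p(e)), e))))   [R8 at 1.1.2]
2. p(p(pair(p(a), k(pair(p(0), p(e)), e))))  →  p(p(pair(p(a), p(e))))   [R2 at 1.1.2]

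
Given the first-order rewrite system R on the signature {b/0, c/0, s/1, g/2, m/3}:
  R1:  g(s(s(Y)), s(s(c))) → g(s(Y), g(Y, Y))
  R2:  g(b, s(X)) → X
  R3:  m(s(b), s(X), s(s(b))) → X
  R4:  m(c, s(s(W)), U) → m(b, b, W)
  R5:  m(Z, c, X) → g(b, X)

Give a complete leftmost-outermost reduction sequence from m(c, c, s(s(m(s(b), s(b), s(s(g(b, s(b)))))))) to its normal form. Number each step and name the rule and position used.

1. m(c, c, s(s(m(s(b), s(b), s(s(g(b, s(b))))))))  →  g(b, s(s(m(s(b), s(b), s(s(g(b, s(b))))))))   [R5 at ε]
2. g(b, s(s(m(s(b), s(b), s(s(g(b, s(b))))))))  →  s(m(s(b), s(b), s(s(g(b, s(b))))))   [R2 at ε]
3. s(m(s(b), s(b), s(s(g(b, s(b))))))  →  s(m(s(b), s(b), s(s(b))))   [R2 at 1.3.1.1]
4. s(m(s(b), s(b), s(s(b))))  →  s(b)   [R3 at 1]

s(b)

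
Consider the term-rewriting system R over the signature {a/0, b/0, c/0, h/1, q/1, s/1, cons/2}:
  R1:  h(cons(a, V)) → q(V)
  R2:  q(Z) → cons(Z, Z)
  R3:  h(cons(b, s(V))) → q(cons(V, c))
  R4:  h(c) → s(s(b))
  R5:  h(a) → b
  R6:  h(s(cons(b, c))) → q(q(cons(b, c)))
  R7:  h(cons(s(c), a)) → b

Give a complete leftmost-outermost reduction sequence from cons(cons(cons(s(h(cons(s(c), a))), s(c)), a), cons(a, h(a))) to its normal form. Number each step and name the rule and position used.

1. cons(cons(cons(s(h(cons(s(c), a))), s(c)), a), cons(a, h(a)))  →  cons(cons(cons(s(b), s(c)), a), cons(a, h(a)))   [R7 at 1.1.1.1]
2. cons(cons(cons(s(b), s(c)), a), cons(a, h(a)))  →  cons(cons(cons(s(b), s(c)), a), cons(a, b))   [R5 at 2.2]

cons(cons(cons(s(b), s(c)), a), cons(a, b))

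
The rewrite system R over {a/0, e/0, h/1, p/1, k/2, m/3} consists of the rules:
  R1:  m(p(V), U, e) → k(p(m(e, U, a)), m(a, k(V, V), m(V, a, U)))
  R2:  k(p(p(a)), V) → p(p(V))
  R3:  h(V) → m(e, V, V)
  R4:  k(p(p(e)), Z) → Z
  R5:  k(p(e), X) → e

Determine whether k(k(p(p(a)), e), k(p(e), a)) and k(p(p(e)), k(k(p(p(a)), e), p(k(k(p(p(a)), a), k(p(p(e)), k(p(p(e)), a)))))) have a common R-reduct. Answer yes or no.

Reduce t₁ = k(k(p(p(a)), e), k(p(e), a)):
1. k(k(p(p(a)), e), k(p(e), a))  →  k(p(p(e)), k(p(e), a))   [R2 at 1]
2. k(p(p(e)), k(p(e), a))  →  k(p(e), a)   [R4 at ε]
3. k(p(e), a)  →  e   [R5 at ε]

Reduce t₂ = k(p(p(e)), k(k(p(p(a)), e), p(k(k(p(p(a)), a), k(p(p(e)), k(p(p(e)), a)))))):
1. k(p(p(e)), k(k(p(p(a)), e), p(k(k(p(p(a)), a), k(p(p(e)), k(p(p(e)), a))))))  →  k(k(p(p(a)), e), p(k(k(p(p(a)), a), k(p(p(e)), k(p(p(e)), a)))))   [R4 at ε]
2. k(k(p(p(a)), e), p(k(k(p(p(a)), a), k(p(p(e)), k(p(p(e)), a)))))  →  k(p(p(e)), p(k(k(p(p(a)), a), k(p(p(e)), k(p(p(e)), a)))))   [R2 at 1]
3. k(p(p(e)), p(k(k(p(p(a)), a), k(p(p(e)), k(p(p(e)), a)))))  →  p(k(k(p(p(a)), a), k(p(p(e)), k(p(p(e)), a))))   [R4 at ε]
4. p(k(k(p(p(a)), a), k(p(p(e)), k(p(p(e)), a))))  →  p(k(p(p(a)), k(p(p(e)), k(p(p(e)), a))))   [R2 at 1.1]
5. p(k(p(p(a)), k(p(p(e)), k(p(p(e)), a))))  →  p(p(p(k(p(p(e)), k(p(p(e)), a)))))   [R2 at 1]
6. p(p(p(k(p(p(e)), k(p(p(e)), a)))))  →  p(p(p(k(p(p(e)), a))))   [R4 at 1.1.1]
7. p(p(p(k(p(p(e)), a))))  →  p(p(p(a)))   [R4 at 1.1.1]

no — NF(t₁) = e, NF(t₂) = p(p(p(a)))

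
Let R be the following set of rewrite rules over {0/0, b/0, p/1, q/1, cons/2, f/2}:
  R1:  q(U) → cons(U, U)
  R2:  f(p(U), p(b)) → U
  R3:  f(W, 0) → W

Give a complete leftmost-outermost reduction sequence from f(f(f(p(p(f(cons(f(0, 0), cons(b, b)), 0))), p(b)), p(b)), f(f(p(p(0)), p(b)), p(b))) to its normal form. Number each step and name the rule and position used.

cons(0, cons(b, b))

1. f(f(f(p(p(f(cons(f(0, 0), cons(b, b)), 0))), p(b)), p(b)), f(f(p(p(0)), p(b)), p(b)))  →  f(f(p(f(cons(f(0, 0), cons(b, b)), 0)), p(b)), f(f(p(p(0)), p(b)), p(b)))   [R2 at 1.1]
2. f(f(p(f(cons(f(0, 0), cons(b, b)), 0)), p(b)), f(f(p(p(0)), p(b)), p(b)))  →  f(f(cons(f(0, 0), cons(b, b)), 0), f(f(p(p(0)), p(b)), p(b)))   [R2 at 1]
3. f(f(cons(f(0, 0), cons(b, b)), 0), f(f(p(p(0)), p(b)), p(b)))  →  f(cons(f(0, 0), cons(b, b)), f(f(p(p(0)), p(b)), p(b)))   [R3 at 1]
4. f(cons(f(0, 0), cons(b, b)), f(f(p(p(0)), p(b)), p(b)))  →  f(cons(0, cons(b, b)), f(f(p(p(0)), p(b)), p(b)))   [R3 at 1.1]
5. f(cons(0, cons(b, b)), f(f(p(p(0)), p(b)), p(b)))  →  f(cons(0, cons(b, b)), f(p(0), p(b)))   [R2 at 2.1]
6. f(cons(0, cons(b, b)), f(p(0), p(b)))  →  f(cons(0, cons(b, b)), 0)   [R2 at 2]
7. f(cons(0, cons(b, b)), 0)  →  cons(0, cons(b, b))   [R3 at ε]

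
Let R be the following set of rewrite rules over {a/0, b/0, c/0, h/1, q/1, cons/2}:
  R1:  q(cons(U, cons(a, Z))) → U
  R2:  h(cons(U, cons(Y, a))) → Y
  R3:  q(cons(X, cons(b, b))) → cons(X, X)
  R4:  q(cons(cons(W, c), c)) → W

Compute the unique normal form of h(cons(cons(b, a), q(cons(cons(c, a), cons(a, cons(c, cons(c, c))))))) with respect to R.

c

1. h(cons(cons(b, a), q(cons(cons(c, a), cons(a, cons(c, cons(c, c)))))))  →  h(cons(cons(b, a), cons(c, a)))   [R1 at 1.2]
2. h(cons(cons(b, a), cons(c, a)))  →  c   [R2 at ε]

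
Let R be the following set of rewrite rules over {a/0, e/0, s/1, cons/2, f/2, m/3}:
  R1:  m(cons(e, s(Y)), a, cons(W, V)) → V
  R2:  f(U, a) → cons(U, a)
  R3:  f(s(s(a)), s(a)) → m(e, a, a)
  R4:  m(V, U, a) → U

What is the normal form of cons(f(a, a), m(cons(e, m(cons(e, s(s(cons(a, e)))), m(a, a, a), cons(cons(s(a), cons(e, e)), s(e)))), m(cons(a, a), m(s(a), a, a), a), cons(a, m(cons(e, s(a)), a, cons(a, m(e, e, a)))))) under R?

cons(cons(a, a), e)

1. cons(f(a, a), m(cons(e, m(cons(e, s(s(cons(a, e)))), m(a, a, a), cons(cons(s(a), cons(e, e)), s(e)))), m(cons(a, a), m(s(a), a, a), a), cons(a, m(cons(e, s(a)), a, cons(a, m(e, e, a))))))  →  cons(cons(a, a), m(cons(e, m(cons(e, s(s(cons(a, e)))), m(a, a, a), cons(cons(s(a), cons(e, e)), s(e)))), m(cons(a, a), m(s(a), a, a), a), cons(a, m(cons(e, s(a)), a, cons(a, m(e, e, a))))))   [R2 at 1]
2. cons(cons(a, a), m(cons(e, m(cons(e, s(s(cons(a, e)))), m(a, a, a), cons(cons(s(a), cons(e, e)), s(e)))), m(cons(a, a), m(s(a), a, a), a), cons(a, m(cons(e, s(a)), a, cons(a, m(e, e, a))))))  →  cons(cons(a, a), m(cons(e, m(cons(e, s(s(cons(a, e)))), a, cons(cons(s(a), cons(e, e)), s(e)))), m(cons(a, a), m(s(a), a, a), a), cons(a, m(cons(e, s(a)), a, cons(a, m(e, e, a))))))   [R4 at 2.1.2.2]
3. cons(cons(a, a), m(cons(e, m(cons(e, s(s(cons(a, e)))), a, cons(cons(s(a), cons(e, e)), s(e)))), m(cons(a, a), m(s(a), a, a), a), cons(a, m(cons(e, s(a)), a, cons(a, m(e, e, a))))))  →  cons(cons(a, a), m(cons(e, s(e)), m(cons(a, a), m(s(a), a, a), a), cons(a, m(cons(e, s(a)), a, cons(a, m(e, e, a))))))   [R1 at 2.1.2]
4. cons(cons(a, a), m(cons(e, s(e)), m(cons(a, a), m(s(a), a, a), a), cons(a, m(cons(e, s(a)), a, cons(a, m(e, e, a))))))  →  cons(cons(a, a), m(cons(e, s(e)), m(s(a), a, a), cons(a, m(cons(e, s(a)), a, cons(a, m(e, e, a))))))   [R4 at 2.2]
5. cons(cons(a, a), m(cons(e, s(e)), m(s(a), a, a), cons(a, m(cons(e, s(a)), a, cons(a, m(e, e, a))))))  →  cons(cons(a, a), m(cons(e, s(e)), a, cons(a, m(cons(e, s(a)), a, cons(a, m(e, e, a))))))   [R4 at 2.2]
6. cons(cons(a, a), m(cons(e, s(e)), a, cons(a, m(cons(e, s(a)), a, cons(a, m(e, e, a))))))  →  cons(cons(a, a), m(cons(e, s(a)), a, cons(a, m(e, e, a))))   [R1 at 2]
7. cons(cons(a, a), m(cons(e, s(a)), a, cons(a, m(e, e, a))))  →  cons(cons(a, a), m(e, e, a))   [R1 at 2]
8. cons(cons(a, a), m(e, e, a))  →  cons(cons(a, a), e)   [R4 at 2]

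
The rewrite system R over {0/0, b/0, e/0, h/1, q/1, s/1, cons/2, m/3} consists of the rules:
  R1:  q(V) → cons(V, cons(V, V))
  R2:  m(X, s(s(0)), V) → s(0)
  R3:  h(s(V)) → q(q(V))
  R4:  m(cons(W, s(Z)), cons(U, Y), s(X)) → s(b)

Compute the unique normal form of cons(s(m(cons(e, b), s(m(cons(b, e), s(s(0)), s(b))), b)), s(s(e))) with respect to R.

cons(s(s(0)), s(s(e)))

1. cons(s(m(cons(e, b), s(m(cons(b, e), s(s(0)), s(b))), b)), s(s(e)))  →  cons(s(m(cons(e, b), s(s(0)), b)), s(s(e)))   [R2 at 1.1.2.1]
2. cons(s(m(cons(e, b), s(s(0)), b)), s(s(e)))  →  cons(s(s(0)), s(s(e)))   [R2 at 1.1]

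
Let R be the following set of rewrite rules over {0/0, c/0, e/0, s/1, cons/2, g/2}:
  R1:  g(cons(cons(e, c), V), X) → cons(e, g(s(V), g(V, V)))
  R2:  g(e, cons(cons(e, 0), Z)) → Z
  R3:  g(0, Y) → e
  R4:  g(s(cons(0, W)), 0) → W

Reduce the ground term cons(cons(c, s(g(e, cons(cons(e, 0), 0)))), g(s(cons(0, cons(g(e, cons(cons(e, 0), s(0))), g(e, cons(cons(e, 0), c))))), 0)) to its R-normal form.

cons(cons(c, s(0)), cons(s(0), c))

1. cons(cons(c, s(g(e, cons(cons(e, 0), 0)))), g(s(cons(0, cons(g(e, cons(cons(e, 0), s(0))), g(e, cons(cons(e, 0), c))))), 0))  →  cons(cons(c, s(0)), g(s(cons(0, cons(g(e, cons(cons(e, 0), s(0))), g(e, cons(cons(e, 0), c))))), 0))   [R2 at 1.2.1]
2. cons(cons(c, s(0)), g(s(cons(0, cons(g(e, cons(cons(e, 0), s(0))), g(e, cons(cons(e, 0), c))))), 0))  →  cons(cons(c, s(0)), cons(g(e, cons(cons(e, 0), s(0))), g(e, cons(cons(e, 0), c))))   [R4 at 2]
3. cons(cons(c, s(0)), cons(g(e, cons(cons(e, 0), s(0))), g(e, cons(cons(e, 0), c))))  →  cons(cons(c, s(0)), cons(s(0), g(e, cons(cons(e, 0), c))))   [R2 at 2.1]
4. cons(cons(c, s(0)), cons(s(0), g(e, cons(cons(e, 0), c))))  →  cons(cons(c, s(0)), cons(s(0), c))   [R2 at 2.2]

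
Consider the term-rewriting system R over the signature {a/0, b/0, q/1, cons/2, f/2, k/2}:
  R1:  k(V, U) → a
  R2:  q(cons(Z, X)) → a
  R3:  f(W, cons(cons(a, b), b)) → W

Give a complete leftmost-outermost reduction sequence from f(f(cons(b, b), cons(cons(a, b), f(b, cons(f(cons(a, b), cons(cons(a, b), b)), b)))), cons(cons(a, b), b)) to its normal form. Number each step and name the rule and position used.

cons(b, b)

1. f(f(cons(b, b), cons(cons(a, b), f(b, cons(f(cons(a, b), cons(cons(a, b), b)), b)))), cons(cons(a, b), b))  →  f(cons(b, b), cons(cons(a, b), f(b, cons(f(cons(a, b), cons(cons(a, b), b)), b))))   [R3 at ε]
2. f(cons(b, b), cons(cons(a, b), f(b, cons(f(cons(a, b), cons(cons(a, b), b)), b))))  →  f(cons(b, b), cons(cons(a, b), f(b, cons(cons(a, b), b))))   [R3 at 2.2.2.1]
3. f(cons(b, b), cons(cons(a, b), f(b, cons(cons(a, b), b))))  →  f(cons(b, b), cons(cons(a, b), b))   [R3 at 2.2]
4. f(cons(b, b), cons(cons(a, b), b))  →  cons(b, b)   [R3 at ε]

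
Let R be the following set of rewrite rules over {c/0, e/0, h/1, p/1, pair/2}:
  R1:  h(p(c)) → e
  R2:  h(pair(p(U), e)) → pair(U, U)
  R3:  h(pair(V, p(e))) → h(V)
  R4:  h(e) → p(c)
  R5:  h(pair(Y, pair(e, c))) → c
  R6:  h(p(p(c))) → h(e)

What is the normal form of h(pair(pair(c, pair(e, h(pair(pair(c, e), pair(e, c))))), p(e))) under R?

1. h(pair(pair(c, pair(e, h(pair(pair(c, e), pair(e, c))))), p(e)))  →  h(pair(c, pair(e, h(pair(pair(c, e), pair(e, c))))))   [R3 at ε]
2. h(pair(c, pair(e, h(pair(pair(c, e), pair(e, c))))))  →  h(pair(c, pair(e, c)))   [R5 at 1.2.2]
3. h(pair(c, pair(e, c)))  →  c   [R5 at ε]

c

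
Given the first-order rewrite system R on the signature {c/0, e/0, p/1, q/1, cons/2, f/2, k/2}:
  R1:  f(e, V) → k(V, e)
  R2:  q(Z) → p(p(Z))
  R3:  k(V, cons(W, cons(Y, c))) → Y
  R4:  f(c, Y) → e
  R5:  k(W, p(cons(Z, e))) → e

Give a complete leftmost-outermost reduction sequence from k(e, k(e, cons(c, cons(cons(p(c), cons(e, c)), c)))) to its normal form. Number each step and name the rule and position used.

e

1. k(e, k(e, cons(c, cons(cons(p(c), cons(e, c)), c))))  →  k(e, cons(p(c), cons(e, c)))   [R3 at 2]
2. k(e, cons(p(c), cons(e, c)))  →  e   [R3 at ε]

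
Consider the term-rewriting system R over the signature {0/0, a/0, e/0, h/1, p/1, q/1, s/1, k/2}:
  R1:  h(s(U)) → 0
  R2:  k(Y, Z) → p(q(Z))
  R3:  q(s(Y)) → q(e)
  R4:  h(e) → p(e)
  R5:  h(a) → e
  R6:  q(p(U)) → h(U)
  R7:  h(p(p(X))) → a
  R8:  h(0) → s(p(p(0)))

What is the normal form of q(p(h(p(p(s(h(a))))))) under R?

1. q(p(h(p(p(s(h(a)))))))  →  h(h(p(p(s(h(a))))))   [R6 at ε]
2. h(h(p(p(s(h(a))))))  →  h(a)   [R7 at 1]
3. h(a)  →  e   [R5 at ε]

e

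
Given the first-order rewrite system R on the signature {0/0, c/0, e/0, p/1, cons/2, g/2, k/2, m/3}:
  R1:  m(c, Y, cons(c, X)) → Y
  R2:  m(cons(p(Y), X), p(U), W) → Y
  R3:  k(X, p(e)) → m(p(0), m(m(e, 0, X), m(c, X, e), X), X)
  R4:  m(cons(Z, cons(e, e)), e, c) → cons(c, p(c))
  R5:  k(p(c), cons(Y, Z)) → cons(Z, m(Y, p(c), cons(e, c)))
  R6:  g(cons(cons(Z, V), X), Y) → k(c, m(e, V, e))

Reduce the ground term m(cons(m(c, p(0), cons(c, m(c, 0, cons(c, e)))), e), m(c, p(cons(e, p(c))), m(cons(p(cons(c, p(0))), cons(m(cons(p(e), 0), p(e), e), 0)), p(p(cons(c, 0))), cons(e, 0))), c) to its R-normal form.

0

1. m(cons(m(c, p(0), cons(c, m(c, 0, cons(c, e)))), e), m(c, p(cons(e, p(c))), m(cons(p(cons(c, p(0))), cons(m(cons(p(e), 0), p(e), e), 0)), p(p(cons(c, 0))), cons(e, 0))), c)  →  m(cons(p(0), e), m(c, p(cons(e, p(c))), m(cons(p(cons(c, p(0))), cons(m(cons(p(e), 0), p(e), e), 0)), p(p(cons(c, 0))), cons(e, 0))), c)   [R1 at 1.1]
2. m(cons(p(0), e), m(c, p(cons(e, p(c))), m(cons(p(cons(c, p(0))), cons(m(cons(p(e), 0), p(e), e), 0)), p(p(cons(c, 0))), cons(e, 0))), c)  →  m(cons(p(0), e), m(c, p(cons(e, p(c))), cons(c, p(0))), c)   [R2 at 2.3]
3. m(cons(p(0), e), m(c, p(cons(e, p(c))), cons(c, p(0))), c)  →  m(cons(p(0), e), p(cons(e, p(c))), c)   [R1 at 2]
4. m(cons(p(0), e), p(cons(e, p(c))), c)  →  0   [R2 at ε]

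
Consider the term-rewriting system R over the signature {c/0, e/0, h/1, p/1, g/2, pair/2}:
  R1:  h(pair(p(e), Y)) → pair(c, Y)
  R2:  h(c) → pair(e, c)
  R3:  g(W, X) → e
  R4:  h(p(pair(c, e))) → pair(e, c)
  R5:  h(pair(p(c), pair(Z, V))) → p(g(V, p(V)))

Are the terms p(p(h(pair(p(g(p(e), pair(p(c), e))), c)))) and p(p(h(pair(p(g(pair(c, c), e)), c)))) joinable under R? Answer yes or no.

yes — NF(t₁) = p(p(pair(c, c))), NF(t₂) = p(p(pair(c, c)))

Reduce t₁ = p(p(h(pair(p(g(p(e), pair(p(c), e))), c)))):
1. p(p(h(pair(p(g(p(e), pair(p(c), e))), c))))  →  p(p(h(pair(p(e), c))))   [R3 at 1.1.1.1.1]
2. p(p(h(pair(p(e), c))))  →  p(p(pair(c, c)))   [R1 at 1.1]

Reduce t₂ = p(p(h(pair(p(g(pair(c, c), e)), c)))):
1. p(p(h(pair(p(g(pair(c, c), e)), c))))  →  p(p(h(pair(p(e), c))))   [R3 at 1.1.1.1.1]
2. p(p(h(pair(p(e), c))))  →  p(p(pair(c, c)))   [R1 at 1.1]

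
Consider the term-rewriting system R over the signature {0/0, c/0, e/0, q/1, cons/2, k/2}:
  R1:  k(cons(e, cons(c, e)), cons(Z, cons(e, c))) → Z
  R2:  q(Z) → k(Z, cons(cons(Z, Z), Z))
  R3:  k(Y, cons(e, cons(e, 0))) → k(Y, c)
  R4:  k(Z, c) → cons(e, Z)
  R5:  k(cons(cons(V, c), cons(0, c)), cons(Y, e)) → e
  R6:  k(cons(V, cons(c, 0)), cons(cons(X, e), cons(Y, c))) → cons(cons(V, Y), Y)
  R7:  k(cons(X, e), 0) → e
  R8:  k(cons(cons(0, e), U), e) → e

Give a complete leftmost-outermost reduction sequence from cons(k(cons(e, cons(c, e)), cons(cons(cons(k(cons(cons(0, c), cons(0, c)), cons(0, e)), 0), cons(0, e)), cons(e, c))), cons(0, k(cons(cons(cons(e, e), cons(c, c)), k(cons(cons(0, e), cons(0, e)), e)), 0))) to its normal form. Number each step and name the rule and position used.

1. cons(k(cons(e, cons(c, e)), cons(cons(cons(k(cons(cons(0, c), cons(0, c)), cons(0, e)), 0), cons(0, e)), cons(e, c))), cons(0, k(cons(cons(cons(e, e), cons(c, c)), k(cons(cons(0, e), cons(0, e)), e)), 0)))  →  cons(cons(cons(k(cons(cons(0, c), cons(0, c)), cons(0, e)), 0), cons(0, e)), cons(0, k(cons(cons(cons(e, e), cons(c, c)), k(cons(cons(0, e), cons(0, e)), e)), 0)))   [R1 at 1]
2. cons(cons(cons(k(cons(cons(0, c), cons(0, c)), cons(0, e)), 0), cons(0, e)), cons(0, k(cons(cons(cons(e, e), cons(c, c)), k(cons(cons(0, e), cons(0, e)), e)), 0)))  →  cons(cons(cons(e, 0), cons(0, e)), cons(0, k(cons(cons(cons(e, e), cons(c, c)), k(cons(cons(0, e), cons(0, e)), e)), 0)))   [R5 at 1.1.1]
3. cons(cons(cons(e, 0), cons(0, e)), cons(0, k(cons(cons(cons(e, e), cons(c, c)), k(cons(cons(0, e), cons(0, e)), e)), 0)))  →  cons(cons(cons(e, 0), cons(0, e)), cons(0, k(cons(cons(cons(e, e), cons(c, c)), e), 0)))   [R8 at 2.2.1.2]
4. cons(cons(cons(e, 0), cons(0, e)), cons(0, k(cons(cons(cons(e, e), cons(c, c)), e), 0)))  →  cons(cons(cons(e, 0), cons(0, e)), cons(0, e))   [R7 at 2.2]

cons(cons(cons(e, 0), cons(0, e)), cons(0, e))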